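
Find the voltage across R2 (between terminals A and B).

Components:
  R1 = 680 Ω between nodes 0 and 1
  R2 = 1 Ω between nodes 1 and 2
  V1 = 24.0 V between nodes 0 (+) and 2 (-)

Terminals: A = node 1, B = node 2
R1 and R2 are in series across V1 (node 0 → node 1 → node 2), and the output A–B is taken across R2, so this is a voltage divider.
Series current: I = V1/(R1 + R2) = 24/(680 + 1) = 24/681 = 0.03524 A
V_R2 = I × R2 = V1 × R2/(R1 + R2) = 24 × 1/681 = 0.03524 V

Final answer: 0.03524 V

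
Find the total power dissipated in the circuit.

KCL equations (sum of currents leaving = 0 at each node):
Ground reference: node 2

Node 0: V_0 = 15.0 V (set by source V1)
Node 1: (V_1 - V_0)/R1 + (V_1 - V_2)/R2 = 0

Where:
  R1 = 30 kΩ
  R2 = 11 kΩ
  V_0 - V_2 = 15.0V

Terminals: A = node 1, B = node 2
Nodal analysis, taking node 2 as the 0 V reference.
Source V1 fixes V_0 = 15 V.
KCL at each unknown node (sum of currents leaving = 0; resistances in Ω):
  Node 1: (V_1 - 15)/30000 + (V_1 - 0)/11000 = 0
Collecting terms: 0.0001242 × V_1 = 0.0005  =>  V_1 = 4.024 V
Power in each resistor, P = (ΔV)²/R:
  P_R1 = (15 - 4.024)²/30000 = 0.004015 W
  P_R2 = (4.024 - 0)²/11000 = 0.001472 W
P_total = P_R1 + P_R2 = 0.005488 W

Final answer: 0.005488 W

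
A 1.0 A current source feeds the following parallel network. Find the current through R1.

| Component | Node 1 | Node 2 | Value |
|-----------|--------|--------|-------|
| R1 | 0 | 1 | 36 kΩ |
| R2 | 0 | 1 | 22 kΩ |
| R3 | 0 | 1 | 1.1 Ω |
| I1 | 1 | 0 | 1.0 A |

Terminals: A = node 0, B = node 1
All resistors sit directly between nodes 0 and 1, so they are in parallel and share one voltage V; the full source current 1 A splits among them.
1/R_par = 1/36000 + 1/22000 + 1/1.1 = 0.9092 S  =>  R_par = 1.1 Ω
V = I × R_par = 1 × 1.1 = 1.1 V
I_R1 = V/R1 = 1.1/36000 = 0.00003055 A

Final answer: 3.055e-05 A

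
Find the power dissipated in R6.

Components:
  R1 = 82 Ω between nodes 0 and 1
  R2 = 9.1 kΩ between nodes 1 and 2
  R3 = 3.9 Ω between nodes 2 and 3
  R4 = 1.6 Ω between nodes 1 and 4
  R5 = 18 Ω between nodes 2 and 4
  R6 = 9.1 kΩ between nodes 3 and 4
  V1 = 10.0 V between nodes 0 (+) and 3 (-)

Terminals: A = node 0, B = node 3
Nodal analysis, taking node 3 as the 0 V reference.
Source V1 fixes V_0 = 10 V.
KCL at each unknown node (sum of currents leaving = 0; resistances in Ω):
  Node 1: (V_1 - 10)/82 + (V_1 - V_2)/9100 + (V_1 - V_4)/1.6 = 0
  Node 2: (V_2 - V_1)/9100 + (V_2 - 0)/3.9 + (V_2 - V_4)/18 = 0
  Node 4: (V_4 - V_1)/1.6 + (V_4 - V_2)/18 + (V_4 - 0)/9100 = 0
Collecting terms (coefficients in siemens):
  0.6373·V_1 - 0.0001099·V_2 - 0.625·V_4 = 0.122
  0.3121·V_2 - 0.0001099·V_1 - 0.05556·V_4 = 0
  0.6807·V_4 - 0.625·V_1 - 0.05556·V_2 = 0
Solving these 3 simultaneous equations (Gaussian elimination) gives:
  V_1 = 2.221 V, V_2 = 0.3691 V, V_4 = 2.069 V
I_R6 = (V_3 - V_4)/R6 = (0 - 2.069)/9100 = -0.0002274 A
P_R6 = I_R6² × R6 = (-0.0002274)² × 9100 = 0.0004704 W

Final answer: 0.0004704 W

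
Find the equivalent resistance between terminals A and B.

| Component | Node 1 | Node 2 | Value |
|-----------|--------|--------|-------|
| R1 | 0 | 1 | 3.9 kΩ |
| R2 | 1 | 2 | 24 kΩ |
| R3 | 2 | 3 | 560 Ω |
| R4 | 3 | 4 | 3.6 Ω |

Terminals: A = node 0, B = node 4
Reduce the network between node 0 (A) and node 4 (B) by series/parallel combination:
  Rs1 = R1 + R2 (series, joined only at node 1) = 3900 + 24000 = 27900 Ω
  Rs2 = R3 + Rs1 (series, joined only at node 2) = 560 + 27900 = 28460 Ω
  Rs3 = R4 + Rs2 (series, joined only at node 3) = 3.6 + 28460 = 28460 Ω
R_eq = 28.46 kΩ

Final answer: 28.46 kΩ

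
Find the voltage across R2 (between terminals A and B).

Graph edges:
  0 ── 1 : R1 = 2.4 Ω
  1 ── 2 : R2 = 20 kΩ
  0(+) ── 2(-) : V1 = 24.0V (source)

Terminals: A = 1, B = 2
R1 and R2 are in series across V1 (node 0 → node 1 → node 2), and the output A–B is taken across R2, so this is a voltage divider.
Series current: I = V1/(R1 + R2) = 24/(2.4 + 20000) = 24/20000 = 0.0012 A
V_R2 = I × R2 = V1 × R2/(R1 + R2) = 24 × 20000/20000 = 24 V

Final answer: 24 V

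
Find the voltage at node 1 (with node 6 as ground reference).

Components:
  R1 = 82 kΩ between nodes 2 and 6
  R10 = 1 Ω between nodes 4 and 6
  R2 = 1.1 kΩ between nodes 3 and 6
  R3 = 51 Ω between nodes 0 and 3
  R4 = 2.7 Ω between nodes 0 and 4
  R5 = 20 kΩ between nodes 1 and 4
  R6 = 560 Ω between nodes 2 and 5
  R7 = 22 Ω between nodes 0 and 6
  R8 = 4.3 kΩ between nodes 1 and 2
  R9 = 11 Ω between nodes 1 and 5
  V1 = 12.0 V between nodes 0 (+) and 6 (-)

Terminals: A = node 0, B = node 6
Nodal analysis, taking node 6 as the 0 V reference.
Source V1 fixes V_0 = 12 V.
KCL at each unknown node (sum of currents leaving = 0; resistances in Ω):
  Node 1: (V_1 - V_4)/20000 + (V_1 - V_2)/4300 + (V_1 - V_5)/11 = 0
  Node 2: (V_2 - 0)/82000 + (V_2 - V_5)/560 + (V_2 - V_1)/4300 = 0
  Node 3: (V_3 - 0)/1100 + (V_3 - 12)/51 = 0
  Node 4: (V_4 - 12)/2.7 + (V_4 - V_1)/20000 + (V_4 - 0)/1 = 0
  Node 5: (V_5 - V_2)/560 + (V_5 - V_1)/11 = 0
Collecting terms (coefficients in siemens):
  0.09119·V_1 - 0.0002326·V_2 - 0.00005·V_4 - 0.09091·V_5 = 0
  0.00203·V_2 - 0.0002326·V_1 - 0.001786·V_5 = 0
  0.02052·V_3 = 0.2353
  1.37·V_4 - 0.00005·V_1 = 4.444
  0.09269·V_5 - 0.09091·V_1 - 0.001786·V_2 = 0
Solving these 5 simultaneous equations (Gaussian elimination) gives:
  V_1 = 2.61 V, V_2 = 2.594 V, V_3 = 11.47 V, V_4 = 3.243 V
  V_5 = 2.61 V
The requested potential is V_1 = 2.61 V.

Final answer: V_1 = 2.61 V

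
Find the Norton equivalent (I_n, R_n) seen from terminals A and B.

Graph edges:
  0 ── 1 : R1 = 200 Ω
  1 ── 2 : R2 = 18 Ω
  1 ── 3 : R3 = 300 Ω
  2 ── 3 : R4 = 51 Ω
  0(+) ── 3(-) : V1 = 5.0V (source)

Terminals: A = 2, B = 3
Find the Thévenin equivalent first; then I_n = V_th/R_th and R_n = R_th.
Step 1 — V_th is the open-circuit voltage V_A - V_B (nothing connected across the terminals).
Nodal analysis, taking node 3 as the 0 V reference.
Source V1 fixes V_0 = 5 V.
KCL at each unknown node (sum of currents leaving = 0; resistances in Ω):
  Node 1: (V_1 - 5)/200 + (V_1 - V_2)/18 + (V_1 - 0)/300 = 0
  Node 2: (V_2 - V_1)/18 + (V_2 - 0)/51 = 0
Collecting terms (coefficients in siemens):
  0.06389·V_1 - 0.05556·V_2 = 0.025
  0.07516·V_2 - 0.05556·V_1 = 0
Determinant D = (0.06389)(0.07516) - (-0.05556)(-0.05556) = 0.001716
V_1 = [(0.025)(0.07516) - (-0.05556)(0)]/D = 1.095 V
V_2 = [(0.06389)(0) - (0.025)(-0.05556)]/D = 0.8095 V
V_th = V_2 - V_3 = 0.8095 - 0 = 0.8095 V
Step 2 — R_th: zero the source — replace V1 by a short circuit (node 3 merges into node 0) — and find the resistance seen between A (node 2) and B (node 0).
Reduce the network between node 2 (A) and node 0 (B) by series/parallel combination:
  Rp1 = R1 ‖ R3 (parallel, both between nodes 0 and 1) = 1/(1/200 + 1/300) = 120 Ω
  Rs1 = R2 + Rp1 (series, joined only at node 1) = 18 + 120 = 138 Ω
  Rp2 = R4 ‖ Rs1 (parallel, both between nodes 0 and 2) = 1/(1/51 + 1/138) = 37.24 Ω
R_th = 37.24 Ω
I_n = V_th/R_th = 0.8095/37.24 = 0.02174 A, and R_n = R_th = 37.24 Ω

Final answer: I_n = 0.02174 A, R_n = 37.24 Ω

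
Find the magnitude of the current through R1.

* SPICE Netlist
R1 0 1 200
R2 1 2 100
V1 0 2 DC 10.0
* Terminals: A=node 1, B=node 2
Nodal analysis, taking node 2 as the 0 V reference.
Source V1 fixes V_0 = 10 V.
KCL at each unknown node (sum of currents leaving = 0; resistances in Ω):
  Node 1: (V_1 - 10)/200 + (V_1 - 0)/100 = 0
Collecting terms: 0.015 × V_1 = 0.05  =>  V_1 = 3.333 V
I_R1 = (V_0 - V_1)/R1 = (10 - 3.333)/200 = 0.03333 A
|I_R1| = 0.03333 A

Final answer: |I_R1| = 0.03333 A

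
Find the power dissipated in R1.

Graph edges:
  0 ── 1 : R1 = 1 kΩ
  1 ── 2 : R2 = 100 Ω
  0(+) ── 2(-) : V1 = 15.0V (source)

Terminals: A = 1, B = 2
Nodal analysis, taking node 2 as the 0 V reference.
Source V1 fixes V_0 = 15 V.
KCL at each unknown node (sum of currents leaving = 0; resistances in Ω):
  Node 1: (V_1 - 15)/1000 + (V_1 - 0)/100 = 0
Collecting terms: 0.011 × V_1 = 0.015  =>  V_1 = 1.364 V
I_R1 = (V_0 - V_1)/R1 = (15 - 1.364)/1000 = 0.01364 A
P_R1 = I_R1² × R1 = (0.01364)² × 1000 = 0.186 W

Final answer: 0.186 W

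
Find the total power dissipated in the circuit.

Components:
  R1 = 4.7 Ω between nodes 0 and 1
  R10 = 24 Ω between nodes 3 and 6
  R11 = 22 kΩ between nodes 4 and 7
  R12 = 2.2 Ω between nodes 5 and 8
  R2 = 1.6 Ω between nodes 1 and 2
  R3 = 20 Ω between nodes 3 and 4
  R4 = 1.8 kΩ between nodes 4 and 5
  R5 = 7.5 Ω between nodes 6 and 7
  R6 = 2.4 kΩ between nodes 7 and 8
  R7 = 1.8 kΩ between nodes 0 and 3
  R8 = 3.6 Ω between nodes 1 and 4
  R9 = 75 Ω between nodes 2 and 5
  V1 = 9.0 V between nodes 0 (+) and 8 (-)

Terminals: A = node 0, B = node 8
Nodal analysis, taking node 8 as the 0 V reference.
Source V1 fixes V_0 = 9 V.
KCL at each unknown node (sum of currents leaving = 0; resistances in Ω):
  Node 1: (V_1 - 9)/4.7 + (V_1 - V_2)/1.6 + (V_1 - V_4)/3.6 = 0
  Node 2: (V_2 - V_1)/1.6 + (V_2 - V_5)/75 = 0
  Node 3: (V_3 - V_4)/20 + (V_3 - 9)/1800 + (V_3 - V_6)/24 = 0
  Node 4: (V_4 - V_3)/20 + (V_4 - V_5)/1800 + (V_4 - V_1)/3.6 + (V_4 - V_7)/22000 = 0
  Node 5: (V_5 - V_4)/1800 + (V_5 - V_2)/75 + (V_5 - 0)/2.2 = 0
  Node 6: (V_6 - V_7)/7.5 + (V_6 - V_3)/24 = 0
  Node 7: (V_7 - V_6)/7.5 + (V_7 - 0)/2400 + (V_7 - V_4)/22000 = 0
Collecting terms (coefficients in siemens):
  1.116·V_1 - 0.625·V_2 - 0.2778·V_4 = 1.915
  0.6383·V_2 - 0.625·V_1 - 0.01333·V_5 = 0
  0.09222·V_3 - 0.05·V_4 - 0.04167·V_6 = 0.005
  0.3284·V_4 - 0.2778·V_1 - 0.05·V_3 - 0.0005556·V_5 - 0.00004545·V_7 = 0
  0.4684·V_5 - 0.01333·V_2 - 0.0005556·V_4 = 0
  0.175·V_6 - 0.04167·V_3 - 0.1333·V_7 = 0
  0.1338·V_7 - 0.00004545·V_4 - 0.1333·V_6 = 0
Solving these 7 simultaneous equations (Gaussian elimination) gives:
  V_1 = 8.46 V, V_2 = 8.289 V, V_3 = 8.371 V, V_4 = 8.433 V
  V_5 = 0.2459 V, V_6 = 8.288 V, V_7 = 8.263 V
Power in each resistor, P = (ΔV)²/R:
  P_R1 = (9 - 8.46)²/4.7 = 0.06202 W
  P_R2 = (8.46 - 8.289)²/1.6 = 0.0184 W
  P_R3 = (8.371 - 8.433)²/20 = 0.0001904 W
  P_R4 = (8.433 - 0.2459)²/1800 = 0.03723 W
  P_R5 = (8.288 - 8.263)²/7.5 = 0.0000885 W
  P_R6 = (8.263 - 0)²/2400 = 0.02845 W
  P_R7 = (9 - 8.371)²/1800 = 0.0002199 W
  P_R8 = (8.46 - 8.433)²/3.6 = 0.0002102 W
  P_R9 = (8.289 - 0.2459)²/75 = 0.8624 W
  P_R10 = (8.371 - 8.288)²/24 = 0.0002832 W
  P_R11 = (8.433 - 8.263)²/22000 = 0.000001312 W
  P_R12 = (0.2459 - 0)²/2.2 = 0.02749 W
P_total = P_R1 + P_R2 + P_R3 + P_R4 + P_R5 + P_R6 + P_R7 + P_R8 + P_R9 + P_R10 + P_R11 + P_R12 = 1.037 W

Final answer: 1.037 W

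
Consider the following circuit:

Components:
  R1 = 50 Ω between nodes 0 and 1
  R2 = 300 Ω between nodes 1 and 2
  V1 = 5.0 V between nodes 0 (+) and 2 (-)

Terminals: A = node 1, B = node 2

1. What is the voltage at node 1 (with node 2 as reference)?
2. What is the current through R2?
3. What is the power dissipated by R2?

Nodal analysis, taking node 2 as the 0 V reference.
Source V1 fixes V_0 = 5 V.
KCL at each unknown node (sum of currents leaving = 0; resistances in Ω):
  Node 1: (V_1 - 5)/50 + (V_1 - 0)/300 = 0
Collecting terms: 0.02333 × V_1 = 0.1  =>  V_1 = 4.286 V
Part 1:
  Read off the nodal solution: V_1 = 4.286 V
Part 2:
  I_R2 = (V_1 - V_2)/R2 = (4.286 - 0)/300 = 0.01429 A
  Magnitude: I_R2 = 0.01429 A
Part 3:
  I_R2 = (V_1 - V_2)/R2 = (4.286 - 0)/300 = 0.01429 A
  P_R2 = I_R2² × R2 = (0.01429)² × 300 = 0.06122 W

Final answers:
1. V_1 = 4.286 V
2. I_R2 = 0.01429 A
3. P_R2 = 0.06122 W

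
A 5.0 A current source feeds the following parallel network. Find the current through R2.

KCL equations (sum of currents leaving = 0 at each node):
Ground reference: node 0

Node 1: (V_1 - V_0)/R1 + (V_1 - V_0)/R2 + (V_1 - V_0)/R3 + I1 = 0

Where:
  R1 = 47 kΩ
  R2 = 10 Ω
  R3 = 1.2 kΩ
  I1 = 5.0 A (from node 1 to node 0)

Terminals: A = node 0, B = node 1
All resistors sit directly between nodes 0 and 1, so they are in parallel and share one voltage V; the full source current 5 A splits among them.
1/R_par = 1/47000 + 1/10 + 1/1200 = 0.1009 S  =>  R_par = 9.915 Ω
V = I × R_par = 5 × 9.915 = 49.58 V
I_R2 = V/R2 = 49.58/10 = 4.958 A

Final answer: 4.958 A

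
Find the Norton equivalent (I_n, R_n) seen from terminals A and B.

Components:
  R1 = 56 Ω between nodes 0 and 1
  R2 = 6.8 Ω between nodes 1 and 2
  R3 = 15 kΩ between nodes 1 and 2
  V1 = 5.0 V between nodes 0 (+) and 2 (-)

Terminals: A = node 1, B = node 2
Find the Thévenin equivalent first; then I_n = V_th/R_th and R_n = R_th.
Step 1 — V_th is the open-circuit voltage V_A - V_B (nothing connected across the terminals).
Nodal analysis, taking node 2 as the 0 V reference.
Source V1 fixes V_0 = 5 V.
KCL at each unknown node (sum of currents leaving = 0; resistances in Ω):
  Node 1: (V_1 - 5)/56 + (V_1 - 0)/6.8 + (V_1 - 0)/15000 = 0
Collecting terms: 0.165 × V_1 = 0.08929  =>  V_1 = 0.5412 V
V_th = V_1 - V_2 = 0.5412 - 0 = 0.5412 V
Step 2 — R_th: zero the source — replace V1 by a short circuit (node 2 merges into node 0) — and find the resistance seen between A (node 1) and B (node 0).
Reduce the network between node 1 (A) and node 0 (B) by series/parallel combination:
  Rp1 = R1 ‖ R2 ‖ R3 (parallel, all between nodes 0 and 1) = 1/(1/56 + 1/6.8 + 1/15000) = 6.061 Ω
R_th = 6.061 Ω
I_n = V_th/R_th = 0.5412/6.061 = 0.08929 A, and R_n = R_th = 6.061 Ω

Final answer: I_n = 0.08929 A, R_n = 6.061 Ω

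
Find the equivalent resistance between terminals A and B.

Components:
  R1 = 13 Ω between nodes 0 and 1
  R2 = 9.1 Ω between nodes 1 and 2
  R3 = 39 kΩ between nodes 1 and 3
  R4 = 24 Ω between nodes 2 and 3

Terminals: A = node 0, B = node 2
Reduce the network between node 0 (A) and node 2 (B) by series/parallel combination:
  Rs1 = R3 + R4 (series, joined only at node 3) = 39000 + 24 = 39020 Ω
  Rp1 = R2 ‖ Rs1 (parallel, both between nodes 1 and 2) = 1/(1/9.1 + 1/39020) = 9.098 Ω
  Rs2 = R1 + Rp1 (series, joined only at node 1) = 13 + 9.098 = 22.1 Ω
R_eq = 22.1 Ω

Final answer: 22.1 Ω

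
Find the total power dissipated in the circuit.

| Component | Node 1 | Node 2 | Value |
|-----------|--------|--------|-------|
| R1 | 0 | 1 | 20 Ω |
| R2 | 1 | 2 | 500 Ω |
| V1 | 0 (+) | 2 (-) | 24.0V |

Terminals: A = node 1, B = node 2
Nodal analysis, taking node 2 as the 0 V reference.
Source V1 fixes V_0 = 24 V.
KCL at each unknown node (sum of currents leaving = 0; resistances in Ω):
  Node 1: (V_1 - 24)/20 + (V_1 - 0)/500 = 0
Collecting terms: 0.052 × V_1 = 1.2  =>  V_1 = 23.08 V
Power in each resistor, P = (ΔV)²/R:
  P_R1 = (24 - 23.08)²/20 = 0.0426 W
  P_R2 = (23.08 - 0)²/500 = 1.065 W
P_total = P_R1 + P_R2 = 1.108 W

Final answer: 1.108 W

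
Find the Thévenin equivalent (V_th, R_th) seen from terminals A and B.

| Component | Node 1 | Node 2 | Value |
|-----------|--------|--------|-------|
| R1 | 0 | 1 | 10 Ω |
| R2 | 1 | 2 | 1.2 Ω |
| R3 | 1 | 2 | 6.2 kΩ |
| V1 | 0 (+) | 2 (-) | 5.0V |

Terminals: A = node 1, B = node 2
Step 1 — V_th is the open-circuit voltage V_A - V_B (nothing connected across the terminals).
Nodal analysis, taking node 2 as the 0 V reference.
Source V1 fixes V_0 = 5 V.
KCL at each unknown node (sum of currents leaving = 0; resistances in Ω):
  Node 1: (V_1 - 5)/10 + (V_1 - 0)/1.2 + (V_1 - 0)/6200 = 0
Collecting terms: 0.9335 × V_1 = 0.5  =>  V_1 = 0.5356 V
V_th = V_1 - V_2 = 0.5356 - 0 = 0.5356 V
Step 2 — R_th: zero the source — replace V1 by a short circuit (node 2 merges into node 0) — and find the resistance seen between A (node 1) and B (node 0).
Reduce the network between node 1 (A) and node 0 (B) by series/parallel combination:
  Rp1 = R1 ‖ R2 ‖ R3 (parallel, all between nodes 0 and 1) = 1/(1/10 + 1/1.2 + 1/6200) = 1.071 Ω
R_th = 1.071 Ω

Final answer: V_th = 0.5356 V, R_th = 1.071 Ω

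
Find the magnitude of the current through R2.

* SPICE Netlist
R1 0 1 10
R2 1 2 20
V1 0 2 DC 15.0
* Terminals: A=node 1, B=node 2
Nodal analysis, taking node 2 as the 0 V reference.
Source V1 fixes V_0 = 15 V.
KCL at each unknown node (sum of currents leaving = 0; resistances in Ω):
  Node 1: (V_1 - 15)/10 + (V_1 - 0)/20 = 0
Collecting terms: 0.15 × V_1 = 1.5  =>  V_1 = 10 V
I_R2 = (V_1 - V_2)/R2 = (10 - 0)/20 = 0.5 A
|I_R2| = 0.5 A

Final answer: |I_R2| = 0.5 A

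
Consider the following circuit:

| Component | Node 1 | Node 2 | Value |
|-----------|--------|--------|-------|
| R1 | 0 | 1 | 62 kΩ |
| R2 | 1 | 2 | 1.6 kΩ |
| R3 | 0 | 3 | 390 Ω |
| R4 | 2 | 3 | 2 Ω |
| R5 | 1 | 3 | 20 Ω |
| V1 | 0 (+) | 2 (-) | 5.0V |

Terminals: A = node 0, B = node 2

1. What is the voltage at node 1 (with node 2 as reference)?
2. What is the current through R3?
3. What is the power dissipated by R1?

Nodal analysis, taking node 2 as the 0 V reference.
Source V1 fixes V_0 = 5 V.
KCL at each unknown node (sum of currents leaving = 0; resistances in Ω):
  Node 1: (V_1 - 5)/62000 + (V_1 - 0)/1600 + (V_1 - V_3)/20 = 0
  Node 3: (V_3 - 5)/390 + (V_3 - 0)/2 + (V_3 - V_1)/20 = 0
Collecting terms (coefficients in siemens):
  0.05064·V_1 - 0.05·V_3 = 0.00008065
  0.5526·V_3 - 0.05·V_1 = 0.01282
Determinant D = (0.05064)(0.5526) - (-0.05)(-0.05) = 0.02548
V_1 = [(0.00008065)(0.5526) - (-0.05)(0.01282)]/D = 0.0269 V
V_3 = [(0.05064)(0.01282) - (0.00008065)(-0.05)]/D = 0.02564 V
Part 1:
  Read off the nodal solution: V_1 = 0.0269 V
Part 2:
  I_R3 = (V_0 - V_3)/R3 = (5 - 0.02564)/390 = 0.01275 A
  Magnitude: I_R3 = 0.01275 A
Part 3:
  I_R1 = (V_0 - V_1)/R1 = (5 - 0.0269)/62000 = 0.00008021 A
  P_R1 = I_R1² × R1 = (0.00008021)² × 62000 = 0.0003989 W

Final answers:
1. V_1 = 0.0269 V
2. I_R3 = 0.01275 A
3. P_R1 = 0.0003989 W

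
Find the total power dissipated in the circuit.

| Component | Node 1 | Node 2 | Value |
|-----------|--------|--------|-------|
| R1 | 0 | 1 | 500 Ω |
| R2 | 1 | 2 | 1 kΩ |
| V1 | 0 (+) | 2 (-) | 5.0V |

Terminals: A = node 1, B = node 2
Nodal analysis, taking node 2 as the 0 V reference.
Source V1 fixes V_0 = 5 V.
KCL at each unknown node (sum of currents leaving = 0; resistances in Ω):
  Node 1: (V_1 - 5)/500 + (V_1 - 0)/1000 = 0
Collecting terms: 0.003 × V_1 = 0.01  =>  V_1 = 3.333 V
Power in each resistor, P = (ΔV)²/R:
  P_R1 = (5 - 3.333)²/500 = 0.005556 W
  P_R2 = (3.333 - 0)²/1000 = 0.01111 W
P_total = P_R1 + P_R2 = 0.01667 W

Final answer: 0.01667 W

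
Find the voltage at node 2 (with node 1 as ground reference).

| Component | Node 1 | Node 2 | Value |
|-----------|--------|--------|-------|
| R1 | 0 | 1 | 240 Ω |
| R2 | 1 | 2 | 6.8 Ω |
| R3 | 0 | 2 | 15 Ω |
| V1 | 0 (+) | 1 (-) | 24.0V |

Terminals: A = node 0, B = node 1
Nodal analysis, taking node 1 as the 0 V reference.
Source V1 fixes V_0 = 24 V.
KCL at each unknown node (sum of currents leaving = 0; resistances in Ω):
  Node 2: (V_2 - 0)/6.8 + (V_2 - 24)/15 = 0
Collecting terms: 0.2137 × V_2 = 1.6  =>  V_2 = 7.486 V
The requested potential is V_2 = 7.486 V.

Final answer: V_2 = 7.486 V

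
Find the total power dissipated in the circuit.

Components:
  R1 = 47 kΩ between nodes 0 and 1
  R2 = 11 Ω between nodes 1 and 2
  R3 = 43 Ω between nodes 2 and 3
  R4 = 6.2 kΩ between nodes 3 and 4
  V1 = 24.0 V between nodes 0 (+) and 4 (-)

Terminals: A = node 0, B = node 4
Nodal analysis, taking node 4 as the 0 V reference.
Source V1 fixes V_0 = 24 V.
KCL at each unknown node (sum of currents leaving = 0; resistances in Ω):
  Node 1: (V_1 - 24)/47000 + (V_1 - V_2)/11 = 0
  Node 2: (V_2 - V_1)/11 + (V_2 - V_3)/43 = 0
  Node 3: (V_3 - V_2)/43 + (V_3 - 0)/6200 = 0
Collecting terms (coefficients in siemens):
  0.09093·V_1 - 0.09091·V_2 = 0.0005106
  0.1142·V_2 - 0.09091·V_1 - 0.02326·V_3 = 0
  0.02342·V_3 - 0.02326·V_2 = 0
Solving these 3 simultaneous equations (Gaussian elimination) gives:
  V_1 = 2.818 V, V_2 = 2.814 V, V_3 = 2.794 V
Power in each resistor, P = (ΔV)²/R:
  P_R1 = (24 - 2.818)²/47000 = 0.009546 W
  P_R2 = (2.818 - 2.814)²/11 = 0.000002234 W
  P_R3 = (2.814 - 2.794)²/43 = 0.000008733 W
  P_R4 = (2.794 - 0)²/6200 = 0.001259 W
P_total = P_R1 + P_R2 + P_R3 + P_R4 = 0.01082 W

Final answer: 0.01082 W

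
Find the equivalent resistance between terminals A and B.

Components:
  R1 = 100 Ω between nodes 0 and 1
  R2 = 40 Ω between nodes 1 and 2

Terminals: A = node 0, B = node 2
Reduce the network between node 0 (A) and node 2 (B) by series/parallel combination:
  Rs1 = R1 + R2 (series, joined only at node 1) = 100 + 40 = 140 Ω
R_eq = 140 Ω

Final answer: 140 Ω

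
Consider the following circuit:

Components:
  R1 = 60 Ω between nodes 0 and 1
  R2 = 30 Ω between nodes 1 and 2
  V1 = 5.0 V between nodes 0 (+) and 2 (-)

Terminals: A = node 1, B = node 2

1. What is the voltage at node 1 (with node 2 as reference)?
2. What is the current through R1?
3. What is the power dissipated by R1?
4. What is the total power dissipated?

Nodal analysis, taking node 2 as the 0 V reference.
Source V1 fixes V_0 = 5 V.
KCL at each unknown node (sum of currents leaving = 0; resistances in Ω):
  Node 1: (V_1 - 5)/60 + (V_1 - 0)/30 = 0
Collecting terms: 0.05 × V_1 = 0.08333  =>  V_1 = 1.667 V
Part 1:
  Read off the nodal solution: V_1 = 1.667 V
Part 2:
  I_R1 = (V_0 - V_1)/R1 = (5 - 1.667)/60 = 0.05556 A
  Magnitude: I_R1 = 0.05556 A
Part 3:
  I_R1 = (V_0 - V_1)/R1 = (5 - 1.667)/60 = 0.05556 A
  P_R1 = I_R1² × R1 = (0.05556)² × 60 = 0.1852 W
Part 4:
  Power in each resistor, P = (ΔV)²/R:
    P_R1 = (5 - 1.667)²/60 = 0.1852 W
    P_R2 = (1.667 - 0)²/30 = 0.09259 W
  P_total = P_R1 + P_R2 = 0.2778 W

Final answers:
1. V_1 = 1.667 V
2. I_R1 = 0.05556 A
3. P_R1 = 0.1852 W
4. P_total = 0.2778 W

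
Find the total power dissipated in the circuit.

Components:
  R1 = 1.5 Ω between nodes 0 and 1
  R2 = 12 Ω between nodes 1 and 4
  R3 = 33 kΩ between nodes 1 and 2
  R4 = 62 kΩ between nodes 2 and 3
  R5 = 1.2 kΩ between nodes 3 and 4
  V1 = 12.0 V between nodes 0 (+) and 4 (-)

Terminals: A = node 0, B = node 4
Nodal analysis, taking node 4 as the 0 V reference.
Source V1 fixes V_0 = 12 V.
KCL at each unknown node (sum of currents leaving = 0; resistances in Ω):
  Node 1: (V_1 - 12)/1.5 + (V_1 - 0)/12 + (V_1 - V_2)/33000 = 0
  Node 2: (V_2 - V_1)/33000 + (V_2 - V_3)/62000 = 0
  Node 3: (V_3 - V_2)/62000 + (V_3 - 0)/1200 = 0
Collecting terms (coefficients in siemens):
  0.75·V_1 - 0.0000303·V_2 = 8
  0.00004643·V_2 - 0.0000303·V_1 - 0.00001613·V_3 = 0
  0.0008495·V_3 - 0.00001613·V_2 = 0
Solving these 3 simultaneous equations (Gaussian elimination) gives:
  V_1 = 10.67 V, V_2 = 7.008 V, V_3 = 0.1331 V
Power in each resistor, P = (ΔV)²/R:
  P_R1 = (12 - 10.67)²/1.5 = 1.185 W
  P_R2 = (10.67 - 0)²/12 = 9.481 W
  P_R3 = (10.67 - 7.008)²/33000 = 0.0004057 W
  P_R4 = (7.008 - 0.1331)²/62000 = 0.0007622 W
  P_R5 = (0.1331 - 0)²/1200 = 0.00001475 W
P_total = P_R1 + P_R2 + P_R3 + P_R4 + P_R5 = 10.67 W

Final answer: 10.67 W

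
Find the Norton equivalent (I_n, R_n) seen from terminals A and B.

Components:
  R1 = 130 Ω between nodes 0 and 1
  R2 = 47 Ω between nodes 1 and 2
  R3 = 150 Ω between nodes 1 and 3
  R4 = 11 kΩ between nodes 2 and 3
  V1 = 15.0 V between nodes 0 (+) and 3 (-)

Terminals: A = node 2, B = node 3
Find the Thévenin equivalent first; then I_n = V_th/R_th and R_n = R_th.
Step 1 — V_th is the open-circuit voltage V_A - V_B (nothing connected across the terminals).
Nodal analysis, taking node 3 as the 0 V reference.
Source V1 fixes V_0 = 15 V.
KCL at each unknown node (sum of currents leaving = 0; resistances in Ω):
  Node 1: (V_1 - 15)/130 + (V_1 - V_2)/47 + (V_1 - 0)/150 = 0
  Node 2: (V_2 - V_1)/47 + (V_2 - 0)/11000 = 0
Collecting terms (coefficients in siemens):
  0.03564·V_1 - 0.02128·V_2 = 0.1154
  0.02137·V_2 - 0.02128·V_1 = 0
Determinant D = (0.03564)(0.02137) - (-0.02128)(-0.02128) = 0.0003087
V_1 = [(0.1154)(0.02137) - (-0.02128)(0)]/D = 7.985 V
V_2 = [(0.03564)(0) - (0.1154)(-0.02128)]/D = 7.951 V
V_th = V_2 - V_3 = 7.951 - 0 = 7.951 V
Step 2 — R_th: zero the source — replace V1 by a short circuit (node 3 merges into node 0) — and find the resistance seen between A (node 2) and B (node 0).
Reduce the network between node 2 (A) and node 0 (B) by series/parallel combination:
  Rp1 = R1 ‖ R3 (parallel, both between nodes 0 and 1) = 1/(1/130 + 1/150) = 69.64 Ω
  Rs1 = R2 + Rp1 (series, joined only at node 1) = 47 + 69.64 = 116.6 Ω
  Rp2 = R4 ‖ Rs1 (parallel, both between nodes 0 and 2) = 1/(1/11000 + 1/116.6) = 115.4 Ω
R_th = 115.4 Ω
I_n = V_th/R_th = 7.951/115.4 = 0.06889 A, and R_n = R_th = 115.4 Ω

Final answer: I_n = 0.06889 A, R_n = 115.4 Ω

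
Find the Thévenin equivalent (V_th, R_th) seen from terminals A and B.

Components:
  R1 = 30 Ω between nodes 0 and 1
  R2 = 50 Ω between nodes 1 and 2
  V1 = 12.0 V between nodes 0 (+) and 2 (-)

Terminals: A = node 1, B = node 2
Step 1 — V_th is the open-circuit voltage V_A - V_B (nothing connected across the terminals).
Nodal analysis, taking node 2 as the 0 V reference.
Source V1 fixes V_0 = 12 V.
KCL at each unknown node (sum of currents leaving = 0; resistances in Ω):
  Node 1: (V_1 - 12)/30 + (V_1 - 0)/50 = 0
Collecting terms: 0.05333 × V_1 = 0.4  =>  V_1 = 7.5 V
V_th = V_1 - V_2 = 7.5 - 0 = 7.5 V
Step 2 — R_th: zero the source — replace V1 by a short circuit (node 2 merges into node 0) — and find the resistance seen between A (node 1) and B (node 0).
Reduce the network between node 1 (A) and node 0 (B) by series/parallel combination:
  Rp1 = R1 ‖ R2 (parallel, both between nodes 0 and 1) = 1/(1/30 + 1/50) = 18.75 Ω
R_th = 18.75 Ω

Final answer: V_th = 7.5 V, R_th = 18.75 Ω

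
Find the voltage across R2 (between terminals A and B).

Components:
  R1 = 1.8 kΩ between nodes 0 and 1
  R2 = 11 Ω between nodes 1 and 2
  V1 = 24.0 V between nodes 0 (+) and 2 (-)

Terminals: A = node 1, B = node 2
R1 and R2 are in series across V1 (node 0 → node 1 → node 2), and the output A–B is taken across R2, so this is a voltage divider.
Series current: I = V1/(R1 + R2) = 24/(1800 + 11) = 24/1811 = 0.01325 A
V_R2 = I × R2 = V1 × R2/(R1 + R2) = 24 × 11/1811 = 0.1458 V

Final answer: 0.1458 V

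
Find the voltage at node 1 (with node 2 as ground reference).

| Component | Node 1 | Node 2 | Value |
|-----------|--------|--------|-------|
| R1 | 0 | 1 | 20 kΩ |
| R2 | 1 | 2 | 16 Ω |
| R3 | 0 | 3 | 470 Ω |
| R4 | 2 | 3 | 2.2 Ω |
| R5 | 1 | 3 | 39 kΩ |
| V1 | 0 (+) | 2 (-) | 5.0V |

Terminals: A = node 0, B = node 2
Nodal analysis, taking node 2 as the 0 V reference.
Source V1 fixes V_0 = 5 V.
KCL at each unknown node (sum of currents leaving = 0; resistances in Ω):
  Node 1: (V_1 - 5)/20000 + (V_1 - 0)/16 + (V_1 - V_3)/39000 = 0
  Node 3: (V_3 - 5)/470 + (V_3 - 0)/2.2 + (V_3 - V_1)/39000 = 0
Collecting terms (coefficients in siemens):
  0.06258·V_1 - 0.00002564·V_3 = 0.00025
  0.4567·V_3 - 0.00002564·V_1 = 0.01064
Determinant D = (0.06258)(0.4567) - (-0.00002564)(-0.00002564) = 0.02858
V_1 = [(0.00025)(0.4567) - (-0.00002564)(0.01064)]/D = 0.004005 V
V_3 = [(0.06258)(0.01064) - (0.00025)(-0.00002564)]/D = 0.02329 V
The requested potential is V_1 = 0.004005 V.

Final answer: V_1 = 0.004005 V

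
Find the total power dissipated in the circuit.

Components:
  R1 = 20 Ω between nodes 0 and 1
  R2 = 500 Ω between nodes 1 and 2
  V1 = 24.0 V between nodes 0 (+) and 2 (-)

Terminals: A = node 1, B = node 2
Nodal analysis, taking node 2 as the 0 V reference.
Source V1 fixes V_0 = 24 V.
KCL at each unknown node (sum of currents leaving = 0; resistances in Ω):
  Node 1: (V_1 - 24)/20 + (V_1 - 0)/500 = 0
Collecting terms: 0.052 × V_1 = 1.2  =>  V_1 = 23.08 V
Power in each resistor, P = (ΔV)²/R:
  P_R1 = (24 - 23.08)²/20 = 0.0426 W
  P_R2 = (23.08 - 0)²/500 = 1.065 W
P_total = P_R1 + P_R2 = 1.108 W

Final answer: 1.108 W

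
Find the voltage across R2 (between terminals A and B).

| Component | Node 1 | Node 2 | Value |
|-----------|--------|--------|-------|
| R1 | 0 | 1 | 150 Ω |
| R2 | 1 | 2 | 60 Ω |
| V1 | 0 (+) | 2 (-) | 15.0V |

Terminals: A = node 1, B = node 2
R1 and R2 are in series across V1 (node 0 → node 1 → node 2), and the output A–B is taken across R2, so this is a voltage divider.
Series current: I = V1/(R1 + R2) = 15/(150 + 60) = 15/210 = 0.07143 A
V_R2 = I × R2 = V1 × R2/(R1 + R2) = 15 × 60/210 = 4.286 V

Final answer: 4.286 V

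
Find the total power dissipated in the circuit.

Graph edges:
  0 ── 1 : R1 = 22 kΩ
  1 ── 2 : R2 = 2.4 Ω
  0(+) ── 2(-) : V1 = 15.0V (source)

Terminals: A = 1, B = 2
Nodal analysis, taking node 2 as the 0 V reference.
Source V1 fixes V_0 = 15 V.
KCL at each unknown node (sum of currents leaving = 0; resistances in Ω):
  Node 1: (V_1 - 15)/22000 + (V_1 - 0)/2.4 = 0
Collecting terms: 0.4167 × V_1 = 0.0006818  =>  V_1 = 0.001636 V
Power in each resistor, P = (ΔV)²/R:
  P_R1 = (15 - 0.001636)²/22000 = 0.01023 W
  P_R2 = (0.001636 - 0)²/2.4 = 0.000001115 W
P_total = P_R1 + P_R2 = 0.01023 W

Final answer: 0.01023 W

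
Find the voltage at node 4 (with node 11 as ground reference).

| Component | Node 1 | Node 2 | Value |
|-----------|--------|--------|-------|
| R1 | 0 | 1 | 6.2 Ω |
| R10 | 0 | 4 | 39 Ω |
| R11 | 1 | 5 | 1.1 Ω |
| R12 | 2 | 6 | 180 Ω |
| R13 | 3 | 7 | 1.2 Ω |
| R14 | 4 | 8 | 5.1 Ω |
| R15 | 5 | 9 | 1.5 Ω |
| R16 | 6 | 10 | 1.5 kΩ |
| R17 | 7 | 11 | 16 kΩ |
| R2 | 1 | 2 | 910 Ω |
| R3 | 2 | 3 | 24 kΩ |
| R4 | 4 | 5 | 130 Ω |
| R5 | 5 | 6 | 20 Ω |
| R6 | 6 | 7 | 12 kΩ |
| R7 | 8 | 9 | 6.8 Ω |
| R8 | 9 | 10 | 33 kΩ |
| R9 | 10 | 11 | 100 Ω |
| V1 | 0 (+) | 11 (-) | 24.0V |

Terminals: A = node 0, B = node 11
Nodal analysis, taking node 11 as the 0 V reference.
Source V1 fixes V_0 = 24 V.
KCL at each unknown node (sum of currents leaving = 0; resistances in Ω):
  Node 1: (V_1 - 24)/6.2 + (V_1 - V_2)/910 + (V_1 - V_5)/1.1 = 0
  Node 2: (V_2 - V_1)/910 + (V_2 - V_3)/24000 + (V_2 - V_6)/180 = 0
  Node 3: (V_3 - V_2)/24000 + (V_3 - V_7)/1.2 = 0
  Node 4: (V_4 - V_5)/130 + (V_4 - 24)/39 + (V_4 - V_8)/5.1 = 0
  Node 5: (V_5 - V_4)/130 + (V_5 - V_6)/20 + (V_5 - V_1)/1.1 + (V_5 - V_9)/1.5 = 0
  Node 6: (V_6 - V_5)/20 + (V_6 - V_7)/12000 + (V_6 - V_2)/180 + (V_6 - V_10)/1500 = 0
  Node 7: (V_7 - V_6)/12000 + (V_7 - V_3)/1.2 + (V_7 - 0)/16000 = 0
  Node 8: (V_8 - V_9)/6.8 + (V_8 - V_4)/5.1 = 0
  Node 9: (V_9 - V_8)/6.8 + (V_9 - V_10)/33000 + (V_9 - V_5)/1.5 = 0
  Node 10: (V_10 - V_9)/33000 + (V_10 - 0)/100 + (V_10 - V_6)/1500 = 0
Collecting terms (coefficients in siemens):
  1.071·V_1 - 0.001099·V_2 - 0.9091·V_5 = 3.871
  0.006696·V_2 - 0.001099·V_1 - 0.00004167·V_3 - 0.005556·V_6 = 0
  0.8334·V_3 - 0.00004167·V_2 - 0.8333·V_7 = 0
  0.2294·V_4 - 0.007692·V_5 - 0.1961·V_8 = 0.6154
  1.633·V_5 - 0.9091·V_1 - 0.007692·V_4 - 0.05·V_6 - 0.6667·V_9 = 0
  0.05631·V_6 - 0.005556·V_2 - 0.05·V_5 - 0.00008333·V_7 - 0.0006667·V_10 = 0
  0.8335·V_7 - 0.8333·V_3 - 0.00008333·V_6 = 0
  0.3431·V_8 - 0.1961·V_4 - 0.1471·V_9 = 0
  0.8138·V_9 - 0.6667·V_5 - 0.1471·V_8 - 0.0000303·V_10 = 0
  0.0107·V_10 - 0.0006667·V_6 - 0.0000303·V_9 = 0
Solving these 10 simultaneous equations (Gaussian elimination) gives:
  V_1 = 23.91 V, V_2 = 23.59 V, V_3 = 15.73 V, V_4 = 23.92 V
  V_5 = 23.9 V, V_6 = 23.59 V, V_7 = 15.73 V, V_8 = 23.91 V
  V_9 = 23.9 V, V_10 = 1.538 V
The requested potential is V_4 = 23.92 V.

Final answer: V_4 = 23.92 V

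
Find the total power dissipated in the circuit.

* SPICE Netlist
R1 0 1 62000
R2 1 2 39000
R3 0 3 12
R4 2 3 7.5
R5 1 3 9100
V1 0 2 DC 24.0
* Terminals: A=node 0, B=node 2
Nodal analysis, taking node 2 as the 0 V reference.
Source V1 fixes V_0 = 24 V.
KCL at each unknown node (sum of currents leaving = 0; resistances in Ω):
  Node 1: (V_1 - 24)/62000 + (V_1 - 0)/39000 + (V_1 - V_3)/9100 = 0
  Node 3: (V_3 - 24)/12 + (V_3 - 0)/7.5 + (V_3 - V_1)/9100 = 0
Collecting terms (coefficients in siemens):
  0.0001517·V_1 - 0.0001099·V_3 = 0.0003871
  0.2168·V_3 - 0.0001099·V_1 = 2
Determinant D = (0.0001517)(0.2168) - (-0.0001099)(-0.0001099) = 0.00003286
V_1 = [(0.0003871)(0.2168) - (-0.0001099)(2)]/D = 9.241 V
V_3 = [(0.0001517)(2) - (0.0003871)(-0.0001099)]/D = 9.231 V
Power in each resistor, P = (ΔV)²/R:
  P_R1 = (24 - 9.241)²/62000 = 0.003513 W
  P_R2 = (9.241 - 0)²/39000 = 0.00219 W
  P_R3 = (24 - 9.231)²/12 = 18.18 W
  P_R4 = (0 - 9.231)²/7.5 = 11.36 W
  P_R5 = (9.241 - 9.231)²/9100 = 0.00000001114 W
P_total = P_R1 + P_R2 + P_R3 + P_R4 + P_R5 = 29.54 W

Final answer: 29.54 W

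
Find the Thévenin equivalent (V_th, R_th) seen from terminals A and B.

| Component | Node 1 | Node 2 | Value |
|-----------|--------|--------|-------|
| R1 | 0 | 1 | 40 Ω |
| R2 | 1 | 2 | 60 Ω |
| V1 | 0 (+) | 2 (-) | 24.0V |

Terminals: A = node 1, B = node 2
Step 1 — V_th is the open-circuit voltage V_A - V_B (nothing connected across the terminals).
Nodal analysis, taking node 2 as the 0 V reference.
Source V1 fixes V_0 = 24 V.
KCL at each unknown node (sum of currents leaving = 0; resistances in Ω):
  Node 1: (V_1 - 24)/40 + (V_1 - 0)/60 = 0
Collecting terms: 0.04167 × V_1 = 0.6  =>  V_1 = 14.4 V
V_th = V_1 - V_2 = 14.4 - 0 = 14.4 V
Step 2 — R_th: zero the source — replace V1 by a short circuit (node 2 merges into node 0) — and find the resistance seen between A (node 1) and B (node 0).
Reduce the network between node 1 (A) and node 0 (B) by series/parallel combination:
  Rp1 = R1 ‖ R2 (parallel, both between nodes 0 and 1) = 1/(1/40 + 1/60) = 24 Ω
R_th = 24 Ω

Final answer: V_th = 14.4 V, R_th = 24 Ω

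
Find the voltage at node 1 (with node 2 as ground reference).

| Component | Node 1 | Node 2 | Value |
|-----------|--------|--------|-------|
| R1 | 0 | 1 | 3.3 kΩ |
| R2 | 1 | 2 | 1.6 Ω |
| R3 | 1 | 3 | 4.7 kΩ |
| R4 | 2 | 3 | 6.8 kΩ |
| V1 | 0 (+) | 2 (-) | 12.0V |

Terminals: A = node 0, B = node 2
Nodal analysis, taking node 2 as the 0 V reference.
Source V1 fixes V_0 = 12 V.
KCL at each unknown node (sum of currents leaving = 0; resistances in Ω):
  Node 1: (V_1 - 12)/3300 + (V_1 - 0)/1.6 + (V_1 - V_3)/4700 = 0
  Node 3: (V_3 - V_1)/4700 + (V_3 - 0)/6800 = 0
Collecting terms (coefficients in siemens):
  0.6255·V_1 - 0.0002128·V_3 = 0.003636
  0.0003598·V_3 - 0.0002128·V_1 = 0
Determinant D = (0.6255)(0.0003598) - (-0.0002128)(-0.0002128) = 0.000225
V_1 = [(0.003636)(0.0003598) - (-0.0002128)(0)]/D = 0.005815 V
V_3 = [(0.6255)(0) - (0.003636)(-0.0002128)]/D = 0.003438 V
The requested potential is V_1 = 0.005815 V.

Final answer: V_1 = 0.005815 V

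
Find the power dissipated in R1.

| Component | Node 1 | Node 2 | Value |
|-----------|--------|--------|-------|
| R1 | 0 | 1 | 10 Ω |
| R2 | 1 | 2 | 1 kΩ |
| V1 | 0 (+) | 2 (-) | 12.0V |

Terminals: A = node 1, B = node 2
Nodal analysis, taking node 2 as the 0 V reference.
Source V1 fixes V_0 = 12 V.
KCL at each unknown node (sum of currents leaving = 0; resistances in Ω):
  Node 1: (V_1 - 12)/10 + (V_1 - 0)/1000 = 0
Collecting terms: 0.101 × V_1 = 1.2  =>  V_1 = 11.88 V
I_R1 = (V_0 - V_1)/R1 = (12 - 11.88)/10 = 0.01188 A
P_R1 = I_R1² × R1 = (0.01188)² × 10 = 0.001412 W

Final answer: 0.001412 W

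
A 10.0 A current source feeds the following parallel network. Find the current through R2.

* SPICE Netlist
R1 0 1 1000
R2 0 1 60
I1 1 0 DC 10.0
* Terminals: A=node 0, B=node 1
All resistors sit directly between nodes 0 and 1, so they are in parallel and share one voltage V; the full source current 10 A splits among them.
1/R_par = 1/1000 + 1/60 = 0.01767 S  =>  R_par = 56.6 Ω
V = I × R_par = 10 × 56.6 = 566 V
I_R2 = V/R2 = 566/60 = 9.434 A

Final answer: 9.434 A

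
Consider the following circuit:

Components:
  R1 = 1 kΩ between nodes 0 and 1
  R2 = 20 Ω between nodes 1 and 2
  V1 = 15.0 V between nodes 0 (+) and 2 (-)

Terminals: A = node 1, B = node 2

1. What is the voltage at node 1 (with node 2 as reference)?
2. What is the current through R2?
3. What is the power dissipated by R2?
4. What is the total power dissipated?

Nodal analysis, taking node 2 as the 0 V reference.
Source V1 fixes V_0 = 15 V.
KCL at each unknown node (sum of currents leaving = 0; resistances in Ω):
  Node 1: (V_1 - 15)/1000 + (V_1 - 0)/20 = 0
Collecting terms: 0.051 × V_1 = 0.015  =>  V_1 = 0.2941 V
Part 1:
  Read off the nodal solution: V_1 = 0.2941 V
Part 2:
  I_R2 = (V_1 - V_2)/R2 = (0.2941 - 0)/20 = 0.01471 A
  Magnitude: I_R2 = 0.01471 A
Part 3:
  I_R2 = (V_1 - V_2)/R2 = (0.2941 - 0)/20 = 0.01471 A
  P_R2 = I_R2² × R2 = (0.01471)² × 20 = 0.004325 W
Part 4:
  Power in each resistor, P = (ΔV)²/R:
    P_R1 = (15 - 0.2941)²/1000 = 0.2163 W
    P_R2 = (0.2941 - 0)²/20 = 0.004325 W
  P_total = P_R1 + P_R2 = 0.2206 W

Final answers:
1. V_1 = 0.2941 V
2. I_R2 = 0.01471 A
3. P_R2 = 0.004325 W
4. P_total = 0.2206 W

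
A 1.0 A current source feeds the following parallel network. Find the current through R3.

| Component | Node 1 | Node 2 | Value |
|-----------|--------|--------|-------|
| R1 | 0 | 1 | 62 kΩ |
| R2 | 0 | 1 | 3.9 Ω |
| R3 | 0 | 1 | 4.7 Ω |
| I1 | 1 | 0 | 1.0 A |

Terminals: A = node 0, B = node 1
All resistors sit directly between nodes 0 and 1, so they are in parallel and share one voltage V; the full source current 1 A splits among them.
1/R_par = 1/62000 + 1/3.9 + 1/4.7 = 0.4692 S  =>  R_par = 2.131 Ω
V = I × R_par = 1 × 2.131 = 2.131 V
I_R3 = V/R3 = 2.131/4.7 = 0.4535 A

Final answer: 0.4535 A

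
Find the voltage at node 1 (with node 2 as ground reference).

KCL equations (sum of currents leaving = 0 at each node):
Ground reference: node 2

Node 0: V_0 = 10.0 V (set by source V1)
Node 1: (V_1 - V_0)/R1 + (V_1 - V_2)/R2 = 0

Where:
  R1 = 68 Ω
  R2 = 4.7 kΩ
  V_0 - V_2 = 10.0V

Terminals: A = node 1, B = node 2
Nodal analysis, taking node 2 as the 0 V reference.
Source V1 fixes V_0 = 10 V.
KCL at each unknown node (sum of currents leaving = 0; resistances in Ω):
  Node 1: (V_1 - 10)/68 + (V_1 - 0)/4700 = 0
Collecting terms: 0.01492 × V_1 = 0.1471  =>  V_1 = 9.857 V
The requested potential is V_1 = 9.857 V.

Final answer: V_1 = 9.857 V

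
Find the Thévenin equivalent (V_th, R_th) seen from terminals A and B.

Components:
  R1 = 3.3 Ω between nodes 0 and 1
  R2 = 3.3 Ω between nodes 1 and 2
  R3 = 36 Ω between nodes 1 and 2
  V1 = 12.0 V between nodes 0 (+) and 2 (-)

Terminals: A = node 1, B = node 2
Step 1 — V_th is the open-circuit voltage V_A - V_B (nothing connected across the terminals).
Nodal analysis, taking node 2 as the 0 V reference.
Source V1 fixes V_0 = 12 V.
KCL at each unknown node (sum of currents leaving = 0; resistances in Ω):
  Node 1: (V_1 - 12)/3.3 + (V_1 - 0)/3.3 + (V_1 - 0)/36 = 0
Collecting terms: 0.6338 × V_1 = 3.636  =>  V_1 = 5.737 V
V_th = V_1 - V_2 = 5.737 - 0 = 5.737 V
Step 2 — R_th: zero the source — replace V1 by a short circuit (node 2 merges into node 0) — and find the resistance seen between A (node 1) and B (node 0).
Reduce the network between node 1 (A) and node 0 (B) by series/parallel combination:
  Rp1 = R1 ‖ R2 ‖ R3 (parallel, all between nodes 0 and 1) = 1/(1/3.3 + 1/3.3 + 1/36) = 1.578 Ω
R_th = 1.578 Ω

Final answer: V_th = 5.737 V, R_th = 1.578 Ω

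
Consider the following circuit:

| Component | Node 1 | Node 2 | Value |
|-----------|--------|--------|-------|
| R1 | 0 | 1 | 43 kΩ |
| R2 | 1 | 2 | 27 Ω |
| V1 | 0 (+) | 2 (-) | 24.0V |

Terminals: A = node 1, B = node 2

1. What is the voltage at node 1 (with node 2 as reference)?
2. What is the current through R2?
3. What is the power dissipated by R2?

Nodal analysis, taking node 2 as the 0 V reference.
Source V1 fixes V_0 = 24 V.
KCL at each unknown node (sum of currents leaving = 0; resistances in Ω):
  Node 1: (V_1 - 24)/43000 + (V_1 - 0)/27 = 0
Collecting terms: 0.03706 × V_1 = 0.0005581  =>  V_1 = 0.01506 V
Part 1:
  Read off the nodal solution: V_1 = 0.01506 V
Part 2:
  I_R2 = (V_1 - V_2)/R2 = (0.01506 - 0)/27 = 0.0005578 A
  Magnitude: I_R2 = 0.0005578 A
Part 3:
  I_R2 = (V_1 - V_2)/R2 = (0.01506 - 0)/27 = 0.0005578 A
  P_R2 = I_R2² × R2 = (0.0005578)² × 27 = 0.0000084 W

Final answers:
1. V_1 = 0.01506 V
2. I_R2 = 0.0005578 A
3. P_R2 = 8.4e-06 W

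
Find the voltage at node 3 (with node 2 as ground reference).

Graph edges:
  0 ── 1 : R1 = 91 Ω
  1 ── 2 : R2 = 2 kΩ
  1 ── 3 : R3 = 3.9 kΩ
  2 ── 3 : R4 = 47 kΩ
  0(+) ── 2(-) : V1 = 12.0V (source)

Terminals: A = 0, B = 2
Nodal analysis, taking node 2 as the 0 V reference.
Source V1 fixes V_0 = 12 V.
KCL at each unknown node (sum of currents leaving = 0; resistances in Ω):
  Node 1: (V_1 - 12)/91 + (V_1 - 0)/2000 + (V_1 - V_3)/3900 = 0
  Node 3: (V_3 - V_1)/3900 + (V_3 - 0)/47000 = 0
Collecting terms (coefficients in siemens):
  0.01175·V_1 - 0.0002564·V_3 = 0.1319
  0.0002777·V_3 - 0.0002564·V_1 = 0
Determinant D = (0.01175)(0.0002777) - (-0.0002564)(-0.0002564) = 0.000003196
V_1 = [(0.1319)(0.0002777) - (-0.0002564)(0)]/D = 11.46 V
V_3 = [(0.01175)(0) - (0.1319)(-0.0002564)]/D = 10.58 V
The requested potential is V_3 = 10.58 V.

Final answer: V_3 = 10.58 V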